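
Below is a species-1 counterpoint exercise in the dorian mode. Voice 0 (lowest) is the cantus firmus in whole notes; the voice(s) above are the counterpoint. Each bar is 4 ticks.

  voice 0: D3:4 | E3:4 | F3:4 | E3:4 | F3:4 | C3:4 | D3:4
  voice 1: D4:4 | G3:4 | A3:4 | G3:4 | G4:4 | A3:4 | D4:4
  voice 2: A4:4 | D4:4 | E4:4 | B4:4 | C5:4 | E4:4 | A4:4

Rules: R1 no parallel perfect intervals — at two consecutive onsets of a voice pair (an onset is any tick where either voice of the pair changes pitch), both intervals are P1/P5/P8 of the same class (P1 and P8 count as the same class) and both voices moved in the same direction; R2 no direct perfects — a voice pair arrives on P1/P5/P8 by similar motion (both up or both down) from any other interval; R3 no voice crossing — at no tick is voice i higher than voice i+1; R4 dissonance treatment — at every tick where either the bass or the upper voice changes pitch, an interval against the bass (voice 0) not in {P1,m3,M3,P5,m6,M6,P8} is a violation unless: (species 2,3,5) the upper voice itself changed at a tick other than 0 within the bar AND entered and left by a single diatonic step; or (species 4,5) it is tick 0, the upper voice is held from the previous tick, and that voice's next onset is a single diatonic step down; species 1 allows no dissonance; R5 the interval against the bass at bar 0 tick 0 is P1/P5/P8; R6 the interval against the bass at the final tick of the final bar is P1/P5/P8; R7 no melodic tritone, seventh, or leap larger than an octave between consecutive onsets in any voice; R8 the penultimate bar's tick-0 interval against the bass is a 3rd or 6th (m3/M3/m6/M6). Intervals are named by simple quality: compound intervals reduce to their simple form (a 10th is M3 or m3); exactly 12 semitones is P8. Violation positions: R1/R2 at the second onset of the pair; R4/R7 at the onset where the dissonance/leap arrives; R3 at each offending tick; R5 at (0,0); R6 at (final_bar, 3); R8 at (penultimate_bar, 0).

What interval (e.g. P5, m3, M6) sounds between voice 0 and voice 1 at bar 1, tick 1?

m3

voice 0=E3 voice 1=G3 -> m3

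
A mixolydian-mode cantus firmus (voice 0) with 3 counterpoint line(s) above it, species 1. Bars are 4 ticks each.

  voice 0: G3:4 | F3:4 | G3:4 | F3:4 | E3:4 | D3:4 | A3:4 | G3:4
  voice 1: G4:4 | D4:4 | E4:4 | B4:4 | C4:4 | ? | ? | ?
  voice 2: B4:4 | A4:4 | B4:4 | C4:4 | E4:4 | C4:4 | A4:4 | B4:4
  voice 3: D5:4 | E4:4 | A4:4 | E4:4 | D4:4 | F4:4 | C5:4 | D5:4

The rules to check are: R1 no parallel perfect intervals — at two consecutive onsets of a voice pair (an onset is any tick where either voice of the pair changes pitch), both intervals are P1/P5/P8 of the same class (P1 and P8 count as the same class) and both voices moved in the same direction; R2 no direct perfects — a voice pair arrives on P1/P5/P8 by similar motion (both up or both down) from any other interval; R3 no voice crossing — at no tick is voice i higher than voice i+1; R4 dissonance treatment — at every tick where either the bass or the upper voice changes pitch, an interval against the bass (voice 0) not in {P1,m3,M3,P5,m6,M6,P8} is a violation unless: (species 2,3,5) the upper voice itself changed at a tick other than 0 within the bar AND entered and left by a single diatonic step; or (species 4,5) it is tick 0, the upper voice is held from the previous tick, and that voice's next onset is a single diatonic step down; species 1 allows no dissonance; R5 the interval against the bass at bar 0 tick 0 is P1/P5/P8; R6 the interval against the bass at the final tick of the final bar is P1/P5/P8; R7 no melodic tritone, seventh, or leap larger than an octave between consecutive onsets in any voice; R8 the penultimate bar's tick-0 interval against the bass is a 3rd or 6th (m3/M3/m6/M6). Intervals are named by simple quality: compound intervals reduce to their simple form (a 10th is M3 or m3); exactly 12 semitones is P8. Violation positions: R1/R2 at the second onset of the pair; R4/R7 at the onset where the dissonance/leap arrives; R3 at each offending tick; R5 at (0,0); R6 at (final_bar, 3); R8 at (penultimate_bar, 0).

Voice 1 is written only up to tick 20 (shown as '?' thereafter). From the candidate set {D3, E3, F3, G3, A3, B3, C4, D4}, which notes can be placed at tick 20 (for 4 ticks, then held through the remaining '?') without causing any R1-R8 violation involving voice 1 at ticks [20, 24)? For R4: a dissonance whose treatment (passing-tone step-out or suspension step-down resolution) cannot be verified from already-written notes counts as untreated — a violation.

D3: violates R2,R7
E3: violates R4
F3: violates R2
G3: violates R4
A3: violates R2
B3: legal
C4: violates R4
D4: violates R3

{B3}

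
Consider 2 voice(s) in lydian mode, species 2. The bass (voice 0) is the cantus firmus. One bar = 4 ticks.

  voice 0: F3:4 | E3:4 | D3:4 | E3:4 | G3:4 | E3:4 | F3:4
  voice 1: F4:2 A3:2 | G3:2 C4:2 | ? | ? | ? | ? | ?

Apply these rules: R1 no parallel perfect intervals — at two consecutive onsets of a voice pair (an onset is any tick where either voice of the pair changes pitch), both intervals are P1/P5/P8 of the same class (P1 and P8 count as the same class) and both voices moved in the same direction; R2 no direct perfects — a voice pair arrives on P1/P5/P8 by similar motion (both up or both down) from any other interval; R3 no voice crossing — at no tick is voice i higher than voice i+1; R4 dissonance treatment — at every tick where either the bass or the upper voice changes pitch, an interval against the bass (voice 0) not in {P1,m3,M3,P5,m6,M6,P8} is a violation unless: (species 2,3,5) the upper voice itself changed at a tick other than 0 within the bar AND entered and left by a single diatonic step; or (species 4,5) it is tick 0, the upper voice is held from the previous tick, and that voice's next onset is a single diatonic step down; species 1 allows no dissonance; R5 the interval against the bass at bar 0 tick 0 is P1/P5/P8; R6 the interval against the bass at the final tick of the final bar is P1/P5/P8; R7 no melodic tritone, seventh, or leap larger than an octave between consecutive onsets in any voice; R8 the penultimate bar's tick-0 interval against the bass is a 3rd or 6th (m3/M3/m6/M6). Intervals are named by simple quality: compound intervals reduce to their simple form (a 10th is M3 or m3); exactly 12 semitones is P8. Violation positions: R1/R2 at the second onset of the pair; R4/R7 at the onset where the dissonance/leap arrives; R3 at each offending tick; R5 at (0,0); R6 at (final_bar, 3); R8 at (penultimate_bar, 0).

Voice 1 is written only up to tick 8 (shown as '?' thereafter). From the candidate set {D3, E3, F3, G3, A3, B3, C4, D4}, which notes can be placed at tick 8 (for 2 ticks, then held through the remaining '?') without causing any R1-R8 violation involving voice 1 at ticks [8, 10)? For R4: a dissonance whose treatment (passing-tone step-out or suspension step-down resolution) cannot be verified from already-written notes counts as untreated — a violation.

D3: violates R2,R7
E3: violates R4
F3: legal
G3: violates R4
A3: violates R2
B3: legal
C4: violates R4
D4: legal

{B3, D4, F3}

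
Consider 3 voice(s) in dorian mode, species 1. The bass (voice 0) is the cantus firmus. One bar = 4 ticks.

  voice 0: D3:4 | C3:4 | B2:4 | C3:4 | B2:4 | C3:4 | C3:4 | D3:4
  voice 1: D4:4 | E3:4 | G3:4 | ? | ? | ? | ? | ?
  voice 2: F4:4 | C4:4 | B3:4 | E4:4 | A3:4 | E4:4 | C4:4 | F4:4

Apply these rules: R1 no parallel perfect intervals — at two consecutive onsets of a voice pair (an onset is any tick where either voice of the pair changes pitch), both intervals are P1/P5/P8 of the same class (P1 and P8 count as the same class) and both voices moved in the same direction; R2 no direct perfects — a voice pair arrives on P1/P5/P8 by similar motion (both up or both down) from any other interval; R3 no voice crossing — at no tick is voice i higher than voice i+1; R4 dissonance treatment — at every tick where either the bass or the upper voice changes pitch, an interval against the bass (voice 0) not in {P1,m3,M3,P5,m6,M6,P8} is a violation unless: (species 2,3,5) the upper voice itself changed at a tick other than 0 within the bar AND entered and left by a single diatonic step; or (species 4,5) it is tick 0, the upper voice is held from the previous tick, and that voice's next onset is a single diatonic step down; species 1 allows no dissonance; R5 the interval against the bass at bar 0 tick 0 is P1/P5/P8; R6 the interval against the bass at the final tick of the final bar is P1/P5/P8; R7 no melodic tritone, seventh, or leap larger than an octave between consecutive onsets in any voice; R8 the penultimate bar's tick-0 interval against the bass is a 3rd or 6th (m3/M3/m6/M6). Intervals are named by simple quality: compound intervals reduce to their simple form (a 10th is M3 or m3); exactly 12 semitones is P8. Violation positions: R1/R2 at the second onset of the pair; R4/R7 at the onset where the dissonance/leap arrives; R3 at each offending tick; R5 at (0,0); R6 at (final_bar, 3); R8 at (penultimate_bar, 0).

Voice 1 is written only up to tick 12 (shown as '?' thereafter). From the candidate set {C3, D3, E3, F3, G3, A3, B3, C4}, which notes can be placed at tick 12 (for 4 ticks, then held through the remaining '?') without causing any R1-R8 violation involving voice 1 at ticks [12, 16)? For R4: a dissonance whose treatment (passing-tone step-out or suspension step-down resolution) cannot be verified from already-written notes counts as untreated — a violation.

{C3, E3, G3}

C3: legal
D3: violates R4
E3: legal
F3: violates R4
G3: legal
A3: violates R2
B3: violates R4
C4: violates R2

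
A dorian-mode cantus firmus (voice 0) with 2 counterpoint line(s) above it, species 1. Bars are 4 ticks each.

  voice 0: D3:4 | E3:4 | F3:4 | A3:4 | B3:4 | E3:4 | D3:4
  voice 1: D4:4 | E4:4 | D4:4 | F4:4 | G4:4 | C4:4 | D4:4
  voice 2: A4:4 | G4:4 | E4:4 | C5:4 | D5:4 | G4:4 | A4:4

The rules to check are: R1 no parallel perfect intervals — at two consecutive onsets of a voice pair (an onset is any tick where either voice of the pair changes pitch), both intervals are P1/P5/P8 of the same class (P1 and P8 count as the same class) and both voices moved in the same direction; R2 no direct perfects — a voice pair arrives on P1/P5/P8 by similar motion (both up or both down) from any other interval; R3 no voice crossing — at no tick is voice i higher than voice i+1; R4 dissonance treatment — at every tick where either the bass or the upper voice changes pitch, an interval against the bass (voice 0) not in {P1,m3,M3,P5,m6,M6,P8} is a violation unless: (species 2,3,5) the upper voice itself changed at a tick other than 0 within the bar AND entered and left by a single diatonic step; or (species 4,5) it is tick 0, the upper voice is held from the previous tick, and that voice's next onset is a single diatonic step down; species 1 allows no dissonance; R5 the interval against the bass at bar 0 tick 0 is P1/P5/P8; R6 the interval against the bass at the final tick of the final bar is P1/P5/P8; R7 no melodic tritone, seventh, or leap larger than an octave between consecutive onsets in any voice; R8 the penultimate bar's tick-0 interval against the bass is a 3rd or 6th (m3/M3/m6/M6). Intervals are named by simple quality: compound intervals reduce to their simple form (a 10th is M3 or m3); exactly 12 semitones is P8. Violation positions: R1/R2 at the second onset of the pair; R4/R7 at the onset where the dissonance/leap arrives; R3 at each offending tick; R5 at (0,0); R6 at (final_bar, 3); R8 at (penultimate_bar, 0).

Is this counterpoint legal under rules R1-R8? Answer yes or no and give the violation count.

No (6 violations)

bar 0: v0=D3 v1=D4 v2=A4 (P5)
bar 1: v0=E3 v1=E4 v2=G4 (m3)
bar 2: v0=F3 v1=D4 v2=E4 (M7)
bar 3: v0=A3 v1=F4 v2=C5 (m3)
bar 4: v0=B3 v1=G4 v2=D5 (m3)
bar 5: v0=E3 v1=C4 v2=G4 (m3)
bar 6: v0=D3 v1=D4 v2=A4 (P5)
  R1 @ bar1.0: D3/D4 P8 -> E3/E4 P8 similar
  R4 @ bar2.0: F3/E4 M7 untreated
  R2 @ bar3.0: D4/E4 M2 -> F4/C5 P5 similar
  R1 @ bar4.0: F4/C5 P5 -> G4/D5 P5 similar
  R1 @ bar5.0: G4/D5 P5 -> C4/G4 P5 similar
  R1 @ bar6.0: C4/G4 P5 -> D4/A4 P5 similar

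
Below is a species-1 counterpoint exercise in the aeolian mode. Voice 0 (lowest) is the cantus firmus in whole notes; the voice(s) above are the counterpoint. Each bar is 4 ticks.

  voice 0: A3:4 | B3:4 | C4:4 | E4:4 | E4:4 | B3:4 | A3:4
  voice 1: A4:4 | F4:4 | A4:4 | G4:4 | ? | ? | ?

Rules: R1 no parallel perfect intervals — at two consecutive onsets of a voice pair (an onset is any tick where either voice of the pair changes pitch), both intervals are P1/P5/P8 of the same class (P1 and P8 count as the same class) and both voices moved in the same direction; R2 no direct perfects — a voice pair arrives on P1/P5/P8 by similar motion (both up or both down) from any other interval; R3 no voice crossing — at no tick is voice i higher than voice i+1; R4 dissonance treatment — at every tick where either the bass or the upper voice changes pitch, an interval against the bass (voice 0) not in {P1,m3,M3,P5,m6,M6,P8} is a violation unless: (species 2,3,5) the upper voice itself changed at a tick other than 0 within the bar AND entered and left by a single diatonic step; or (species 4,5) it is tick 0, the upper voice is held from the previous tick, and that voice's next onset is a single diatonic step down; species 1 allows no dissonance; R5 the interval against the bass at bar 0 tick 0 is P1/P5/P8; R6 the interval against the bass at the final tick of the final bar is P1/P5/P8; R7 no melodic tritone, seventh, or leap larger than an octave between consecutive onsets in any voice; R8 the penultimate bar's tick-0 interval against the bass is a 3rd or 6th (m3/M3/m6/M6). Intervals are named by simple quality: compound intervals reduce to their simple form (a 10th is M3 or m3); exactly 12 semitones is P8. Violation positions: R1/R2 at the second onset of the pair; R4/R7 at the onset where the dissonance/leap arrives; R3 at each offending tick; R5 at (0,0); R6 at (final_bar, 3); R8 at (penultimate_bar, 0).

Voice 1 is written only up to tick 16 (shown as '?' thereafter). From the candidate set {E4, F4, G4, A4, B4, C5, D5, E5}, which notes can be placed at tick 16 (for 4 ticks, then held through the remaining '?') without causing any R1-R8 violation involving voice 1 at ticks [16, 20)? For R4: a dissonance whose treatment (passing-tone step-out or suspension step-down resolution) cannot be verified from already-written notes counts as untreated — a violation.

E4: legal
F4: violates R4
G4: legal
A4: violates R4
B4: legal
C5: legal
D5: violates R4
E5: legal

{B4, C5, E4, E5, G4}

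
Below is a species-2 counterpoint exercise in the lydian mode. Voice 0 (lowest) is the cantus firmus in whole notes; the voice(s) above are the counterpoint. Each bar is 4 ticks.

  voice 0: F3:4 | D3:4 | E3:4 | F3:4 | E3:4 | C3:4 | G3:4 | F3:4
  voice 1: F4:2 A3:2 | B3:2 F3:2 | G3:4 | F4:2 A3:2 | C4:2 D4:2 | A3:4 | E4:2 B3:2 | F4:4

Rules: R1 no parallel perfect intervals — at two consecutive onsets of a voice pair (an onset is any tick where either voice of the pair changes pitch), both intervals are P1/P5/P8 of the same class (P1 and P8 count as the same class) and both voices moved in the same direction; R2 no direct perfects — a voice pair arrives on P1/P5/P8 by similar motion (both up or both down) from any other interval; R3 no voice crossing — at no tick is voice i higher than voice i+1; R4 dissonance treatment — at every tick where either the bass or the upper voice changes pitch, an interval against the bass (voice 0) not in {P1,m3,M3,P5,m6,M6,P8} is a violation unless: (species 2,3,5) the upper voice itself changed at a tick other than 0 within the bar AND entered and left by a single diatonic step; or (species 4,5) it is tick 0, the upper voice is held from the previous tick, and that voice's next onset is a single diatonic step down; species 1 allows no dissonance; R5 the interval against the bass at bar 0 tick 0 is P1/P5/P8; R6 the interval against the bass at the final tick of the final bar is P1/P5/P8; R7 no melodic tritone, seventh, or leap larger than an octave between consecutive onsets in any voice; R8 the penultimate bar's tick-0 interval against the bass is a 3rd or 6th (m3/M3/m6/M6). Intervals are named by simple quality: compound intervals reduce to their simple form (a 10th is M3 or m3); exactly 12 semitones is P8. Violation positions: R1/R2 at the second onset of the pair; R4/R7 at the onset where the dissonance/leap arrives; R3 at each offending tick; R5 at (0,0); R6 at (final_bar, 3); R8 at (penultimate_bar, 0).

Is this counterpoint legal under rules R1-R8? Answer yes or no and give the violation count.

bar 0: v0=F3 v1=F4 (P8)
bar 1: v0=D3 v1=B3 (M6)
bar 2: v0=E3 v1=G3 (m3)
bar 3: v0=F3 v1=F4 (P8)
bar 4: v0=E3 v1=C4 (m6)
bar 5: v0=C3 v1=A3 (M6)
bar 6: v0=G3 v1=E4 (M6)
bar 7: v0=F3 v1=F4 (P8)
  R7 @ bar1.2: B3->F3 leap 6st
  R2 @ bar3.0: E3/G3 m3 -> F3/F4 P8 similar
  R7 @ bar3.0: G3->F4 leap 10st
  R4 @ bar4.2: E3/D4 m7 untreated
  R7 @ bar7.0: B3->F4 leap 6st

No (5 violations)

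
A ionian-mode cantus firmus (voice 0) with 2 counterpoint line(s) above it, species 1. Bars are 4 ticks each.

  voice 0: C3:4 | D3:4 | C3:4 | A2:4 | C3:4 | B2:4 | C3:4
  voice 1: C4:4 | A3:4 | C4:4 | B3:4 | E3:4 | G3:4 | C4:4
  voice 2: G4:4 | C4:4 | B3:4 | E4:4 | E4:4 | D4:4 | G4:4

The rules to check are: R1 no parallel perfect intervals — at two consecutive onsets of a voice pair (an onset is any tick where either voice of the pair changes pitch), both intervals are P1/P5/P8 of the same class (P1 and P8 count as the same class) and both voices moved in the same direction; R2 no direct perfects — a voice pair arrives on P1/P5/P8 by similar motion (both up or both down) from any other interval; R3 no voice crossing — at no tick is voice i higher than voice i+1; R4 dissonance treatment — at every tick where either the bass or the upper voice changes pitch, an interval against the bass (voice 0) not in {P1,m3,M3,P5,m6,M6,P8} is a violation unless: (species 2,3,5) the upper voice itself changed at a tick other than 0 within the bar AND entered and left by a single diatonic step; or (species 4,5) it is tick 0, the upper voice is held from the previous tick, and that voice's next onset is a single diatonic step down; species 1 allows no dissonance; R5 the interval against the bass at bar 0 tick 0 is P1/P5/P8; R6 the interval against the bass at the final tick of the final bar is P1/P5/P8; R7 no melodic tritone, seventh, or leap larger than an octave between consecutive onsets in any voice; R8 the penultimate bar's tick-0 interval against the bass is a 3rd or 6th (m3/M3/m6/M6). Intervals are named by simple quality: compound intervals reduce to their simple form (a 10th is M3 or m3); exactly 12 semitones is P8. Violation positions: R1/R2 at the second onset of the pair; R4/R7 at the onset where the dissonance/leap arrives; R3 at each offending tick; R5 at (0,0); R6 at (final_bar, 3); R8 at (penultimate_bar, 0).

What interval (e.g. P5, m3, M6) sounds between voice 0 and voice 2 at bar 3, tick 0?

voice 0=A2 voice 2=E4 -> P5

P5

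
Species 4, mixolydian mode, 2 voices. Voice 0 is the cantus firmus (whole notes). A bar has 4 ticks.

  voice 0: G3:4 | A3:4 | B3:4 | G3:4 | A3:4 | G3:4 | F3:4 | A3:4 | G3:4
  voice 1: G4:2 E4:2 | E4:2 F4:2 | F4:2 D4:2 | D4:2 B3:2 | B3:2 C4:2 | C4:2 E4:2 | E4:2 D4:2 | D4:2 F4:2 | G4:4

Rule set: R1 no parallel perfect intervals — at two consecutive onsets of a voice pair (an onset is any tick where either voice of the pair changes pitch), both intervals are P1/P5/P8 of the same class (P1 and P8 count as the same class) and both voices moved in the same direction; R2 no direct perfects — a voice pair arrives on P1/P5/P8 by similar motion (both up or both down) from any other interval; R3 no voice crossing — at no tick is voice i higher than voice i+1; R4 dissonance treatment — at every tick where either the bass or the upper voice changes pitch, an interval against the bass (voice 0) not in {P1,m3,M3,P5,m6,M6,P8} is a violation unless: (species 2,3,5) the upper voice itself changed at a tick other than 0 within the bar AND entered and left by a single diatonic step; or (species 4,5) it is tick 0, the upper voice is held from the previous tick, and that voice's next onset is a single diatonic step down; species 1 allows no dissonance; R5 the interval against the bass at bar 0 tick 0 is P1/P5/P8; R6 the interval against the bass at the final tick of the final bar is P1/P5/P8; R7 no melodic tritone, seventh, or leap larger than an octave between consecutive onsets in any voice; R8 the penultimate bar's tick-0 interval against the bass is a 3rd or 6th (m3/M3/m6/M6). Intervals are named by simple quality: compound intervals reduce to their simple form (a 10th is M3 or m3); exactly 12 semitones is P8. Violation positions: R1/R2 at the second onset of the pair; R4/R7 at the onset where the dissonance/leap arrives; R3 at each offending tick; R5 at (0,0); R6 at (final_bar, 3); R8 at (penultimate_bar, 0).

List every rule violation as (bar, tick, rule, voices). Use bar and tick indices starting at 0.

(2, 0, R4, (0, 1))
(4, 0, R4, (0, 1))
(5, 0, R4, (0, 1))
(7, 0, R4, (0, 1))
(7, 0, R8, (0, 1))

bar 0: v0=G3 v1=G4 downbeat P8
bar 1: v0=A3 v1=E4 downbeat P5
bar 2: v0=B3 v1=F4 downbeat TT
bar 3: v0=G3 v1=D4 downbeat P5
bar 4: v0=A3 v1=B3 downbeat M2
bar 5: v0=G3 v1=C4 downbeat P4
bar 6: v0=F3 v1=E4 downbeat M7
bar 7: v0=A3 v1=D4 downbeat P4
bar 8: v0=G3 v1=G4 downbeat P8
  -> R4 @ bar 2 tick 0 v(0, 1): B3/F4 TT untreated
  -> R4 @ bar 4 tick 0 v(0, 1): A3/B3 M2 untreated
  -> R4 @ bar 5 tick 0 v(0, 1): G3/C4 P4 untreated
  -> R4 @ bar 7 tick 0 v(0, 1): A3/D4 P4 untreated
  -> R8 @ bar 7 tick 0 v(0, 1): penult P4 not 3rd/6th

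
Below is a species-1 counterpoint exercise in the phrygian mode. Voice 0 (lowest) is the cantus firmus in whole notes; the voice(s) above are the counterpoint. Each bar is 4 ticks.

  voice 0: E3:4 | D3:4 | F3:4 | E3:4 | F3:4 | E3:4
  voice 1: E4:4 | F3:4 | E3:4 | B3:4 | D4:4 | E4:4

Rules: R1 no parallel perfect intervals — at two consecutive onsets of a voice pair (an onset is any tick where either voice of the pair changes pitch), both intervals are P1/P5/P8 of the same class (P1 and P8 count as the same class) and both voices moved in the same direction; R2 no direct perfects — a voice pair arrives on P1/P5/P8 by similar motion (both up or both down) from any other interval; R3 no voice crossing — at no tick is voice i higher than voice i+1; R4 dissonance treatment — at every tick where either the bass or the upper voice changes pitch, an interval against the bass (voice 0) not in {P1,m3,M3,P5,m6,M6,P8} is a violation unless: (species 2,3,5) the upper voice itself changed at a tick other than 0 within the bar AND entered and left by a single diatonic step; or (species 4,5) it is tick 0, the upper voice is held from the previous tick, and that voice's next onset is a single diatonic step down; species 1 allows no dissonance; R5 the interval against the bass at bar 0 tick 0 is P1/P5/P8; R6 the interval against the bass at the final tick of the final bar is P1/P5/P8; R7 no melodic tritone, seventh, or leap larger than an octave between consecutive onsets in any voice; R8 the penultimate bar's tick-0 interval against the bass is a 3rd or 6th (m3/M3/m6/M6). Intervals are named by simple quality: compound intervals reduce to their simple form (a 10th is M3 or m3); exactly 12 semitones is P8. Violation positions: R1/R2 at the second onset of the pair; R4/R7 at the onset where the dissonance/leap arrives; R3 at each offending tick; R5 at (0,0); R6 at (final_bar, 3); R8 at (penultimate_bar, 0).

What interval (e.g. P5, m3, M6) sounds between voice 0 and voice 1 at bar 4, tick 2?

voice 0=F3 voice 1=D4 -> M6

M6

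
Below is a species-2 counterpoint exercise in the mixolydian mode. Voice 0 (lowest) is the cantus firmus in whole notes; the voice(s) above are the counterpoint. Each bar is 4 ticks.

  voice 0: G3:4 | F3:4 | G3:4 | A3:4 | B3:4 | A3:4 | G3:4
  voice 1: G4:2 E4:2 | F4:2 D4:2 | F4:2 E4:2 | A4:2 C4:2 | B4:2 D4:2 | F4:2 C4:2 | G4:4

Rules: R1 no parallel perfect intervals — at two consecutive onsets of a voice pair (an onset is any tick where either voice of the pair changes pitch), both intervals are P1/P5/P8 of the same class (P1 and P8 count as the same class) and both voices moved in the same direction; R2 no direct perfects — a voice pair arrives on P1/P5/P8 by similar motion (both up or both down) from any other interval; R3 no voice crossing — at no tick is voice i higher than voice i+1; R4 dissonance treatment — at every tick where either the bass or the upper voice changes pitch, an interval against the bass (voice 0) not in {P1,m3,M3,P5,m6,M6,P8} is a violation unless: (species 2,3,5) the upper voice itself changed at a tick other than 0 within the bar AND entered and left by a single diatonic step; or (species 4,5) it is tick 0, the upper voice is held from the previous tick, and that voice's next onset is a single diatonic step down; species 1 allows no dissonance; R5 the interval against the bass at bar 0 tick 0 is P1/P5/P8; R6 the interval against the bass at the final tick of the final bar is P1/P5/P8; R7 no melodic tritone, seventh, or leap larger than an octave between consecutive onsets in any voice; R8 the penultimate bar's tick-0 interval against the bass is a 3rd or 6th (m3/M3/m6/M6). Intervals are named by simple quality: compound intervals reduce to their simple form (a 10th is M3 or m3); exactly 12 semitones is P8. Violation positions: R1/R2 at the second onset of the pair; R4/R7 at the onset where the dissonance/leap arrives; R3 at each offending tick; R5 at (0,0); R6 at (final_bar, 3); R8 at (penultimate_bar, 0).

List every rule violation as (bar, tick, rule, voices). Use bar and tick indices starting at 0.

bar 0: v0=G3 v1=G4 downbeat P8
bar 1: v0=F3 v1=F4 downbeat P8
bar 2: v0=G3 v1=F4 downbeat m7
bar 3: v0=A3 v1=A4 downbeat P8
bar 4: v0=B3 v1=B4 downbeat P8
bar 5: v0=A3 v1=F4 downbeat m6
bar 6: v0=G3 v1=G4 downbeat P8
  -> R4 @ bar 2 tick 0 v(0, 1): G3/F4 m7 untreated
  -> R2 @ bar 3 tick 0 v(0, 1): G3/E4 M6 -> A3/A4 P8 similar
  -> R2 @ bar 4 tick 0 v(0, 1): A3/C4 m3 -> B3/B4 P8 similar
  -> R7 @ bar 4 tick 0 v(1,): C4->B4 leap 11st

(2, 0, R4, (0, 1))
(3, 0, R2, (0, 1))
(4, 0, R2, (0, 1))
(4, 0, R7, (1,))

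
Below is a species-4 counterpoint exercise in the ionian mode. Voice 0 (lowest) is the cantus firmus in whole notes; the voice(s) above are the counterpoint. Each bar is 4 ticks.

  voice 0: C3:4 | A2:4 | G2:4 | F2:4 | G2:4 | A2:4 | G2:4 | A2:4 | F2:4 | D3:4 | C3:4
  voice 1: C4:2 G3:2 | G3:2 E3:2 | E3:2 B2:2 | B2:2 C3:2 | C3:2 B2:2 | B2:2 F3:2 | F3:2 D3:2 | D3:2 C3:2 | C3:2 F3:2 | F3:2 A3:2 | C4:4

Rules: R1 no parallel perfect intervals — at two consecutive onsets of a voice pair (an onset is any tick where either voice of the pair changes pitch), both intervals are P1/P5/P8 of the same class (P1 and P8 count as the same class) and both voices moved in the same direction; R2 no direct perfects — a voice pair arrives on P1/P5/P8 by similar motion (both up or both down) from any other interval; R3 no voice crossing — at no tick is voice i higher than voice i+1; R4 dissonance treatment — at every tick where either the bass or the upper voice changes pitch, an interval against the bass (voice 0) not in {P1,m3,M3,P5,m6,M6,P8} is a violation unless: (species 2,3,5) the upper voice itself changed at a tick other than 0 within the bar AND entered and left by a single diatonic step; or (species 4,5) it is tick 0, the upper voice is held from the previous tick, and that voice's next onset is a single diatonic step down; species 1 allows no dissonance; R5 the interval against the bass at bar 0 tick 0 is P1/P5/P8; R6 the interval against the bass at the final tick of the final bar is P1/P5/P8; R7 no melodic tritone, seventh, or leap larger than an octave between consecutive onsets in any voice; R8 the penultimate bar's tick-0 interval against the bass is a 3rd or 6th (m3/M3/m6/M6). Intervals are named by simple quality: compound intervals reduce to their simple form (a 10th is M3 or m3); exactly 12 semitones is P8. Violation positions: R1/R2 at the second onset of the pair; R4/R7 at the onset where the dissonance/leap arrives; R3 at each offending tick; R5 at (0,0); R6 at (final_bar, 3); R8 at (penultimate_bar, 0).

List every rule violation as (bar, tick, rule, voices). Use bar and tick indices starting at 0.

bar 0: v0=C3 v1=C4 downbeat P8
bar 1: v0=A2 v1=G3 downbeat m7
bar 2: v0=G2 v1=E3 downbeat M6
bar 3: v0=F2 v1=B2 downbeat TT
bar 4: v0=G2 v1=C3 downbeat P4
bar 5: v0=A2 v1=B2 downbeat M2
bar 6: v0=G2 v1=F3 downbeat m7
bar 7: v0=A2 v1=D3 downbeat P4
bar 8: v0=F2 v1=C3 downbeat P5
bar 9: v0=D3 v1=F3 downbeat m3
bar 10: v0=C3 v1=C4 downbeat P8
  -> R4 @ bar 1 tick 0 v(0, 1): A2/G3 m7 untreated
  -> R4 @ bar 3 tick 0 v(0, 1): F2/B2 TT untreated
  -> R4 @ bar 5 tick 0 v(0, 1): A2/B2 M2 untreated
  -> R7 @ bar 5 tick 2 v(1,): B2->F3 leap 6st
  -> R4 @ bar 6 tick 0 v(0, 1): G2/F3 m7 untreated

(1, 0, R4, (0, 1))
(3, 0, R4, (0, 1))
(5, 0, R4, (0, 1))
(5, 2, R7, (1,))
(6, 0, R4, (0, 1))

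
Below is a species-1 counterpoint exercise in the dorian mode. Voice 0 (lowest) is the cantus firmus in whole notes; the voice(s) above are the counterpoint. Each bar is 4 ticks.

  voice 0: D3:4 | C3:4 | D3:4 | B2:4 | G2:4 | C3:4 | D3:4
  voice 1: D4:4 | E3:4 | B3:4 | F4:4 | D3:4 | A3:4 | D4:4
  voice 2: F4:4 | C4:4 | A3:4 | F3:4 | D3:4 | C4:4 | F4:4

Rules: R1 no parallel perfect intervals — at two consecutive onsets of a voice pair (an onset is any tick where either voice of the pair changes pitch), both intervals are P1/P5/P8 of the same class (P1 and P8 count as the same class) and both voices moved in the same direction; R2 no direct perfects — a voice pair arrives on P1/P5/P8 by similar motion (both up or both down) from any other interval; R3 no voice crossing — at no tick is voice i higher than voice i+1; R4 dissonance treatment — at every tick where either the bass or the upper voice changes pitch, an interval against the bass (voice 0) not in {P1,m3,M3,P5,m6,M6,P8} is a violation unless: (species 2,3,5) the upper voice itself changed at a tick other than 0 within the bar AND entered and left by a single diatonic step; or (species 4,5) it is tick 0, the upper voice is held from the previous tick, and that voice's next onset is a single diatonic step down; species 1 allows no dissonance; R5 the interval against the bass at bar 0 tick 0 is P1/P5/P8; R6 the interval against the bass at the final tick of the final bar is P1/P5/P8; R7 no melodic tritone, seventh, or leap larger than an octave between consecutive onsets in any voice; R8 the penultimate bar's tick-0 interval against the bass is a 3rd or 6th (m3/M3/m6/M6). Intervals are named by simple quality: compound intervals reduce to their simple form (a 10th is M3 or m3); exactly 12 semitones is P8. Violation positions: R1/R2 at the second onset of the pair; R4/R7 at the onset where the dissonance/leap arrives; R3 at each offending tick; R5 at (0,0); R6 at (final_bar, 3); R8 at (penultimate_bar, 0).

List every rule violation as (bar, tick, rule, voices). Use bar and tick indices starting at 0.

(0, 0, R5, (0, 2))
(1, 0, R2, (0, 2))
(1, 0, R7, (1,))
(2, 0, R3, (1, 2))
(2, 1, R3, (1, 2))
(2, 2, R3, (1, 2))
(2, 3, R3, (1, 2))
(3, 0, R3, (1, 2))
(3, 0, R4, (0, 1))
(3, 0, R4, (0, 2))
(3, 0, R7, (1,))
(3, 1, R3, (1, 2))
(3, 2, R3, (1, 2))
(3, 3, R3, (1, 2))
(4, 0, R1, (1, 2))
(4, 0, R2, (0, 1))
(4, 0, R2, (0, 2))
(4, 0, R7, (1,))
(5, 0, R2, (0, 2))
(5, 0, R7, (2,))
(5, 0, R8, (0, 2))
(6, 0, R2, (0, 1))
(6, 3, R6, (0, 2))

bar 0: v0=D3 v1=D4 v2=F4 downbeat m3
bar 1: v0=C3 v1=E3 v2=C4 downbeat P8
bar 2: v0=D3 v1=B3 v2=A3 downbeat P5
bar 3: v0=B2 v1=F4 v2=F3 downbeat TT
bar 4: v0=G2 v1=D3 v2=D3 downbeat P5
bar 5: v0=C3 v1=A3 v2=C4 downbeat P8
bar 6: v0=D3 v1=D4 v2=F4 downbeat m3
  -> R5 @ bar 0 tick 0 v(0, 2): opens on m3
  -> R2 @ bar 1 tick 0 v(0, 2): D3/F4 m3 -> C3/C4 P8 similar
  -> R7 @ bar 1 tick 0 v(1,): D4->E3 leap 10st
  -> R3 @ bar 2 tick 0 v(1, 2): B3 above A3
  -> R3 @ bar 2 tick 1 v(1, 2): B3 above A3
  -> R3 @ bar 2 tick 2 v(1, 2): B3 above A3
  -> R3 @ bar 2 tick 3 v(1, 2): B3 above A3
  -> R3 @ bar 3 tick 0 v(1, 2): F4 above F3
  -> R4 @ bar 3 tick 0 v(0, 1): B2/F4 TT untreated
  -> R4 @ bar 3 tick 0 v(0, 2): B2/F3 TT untreated
  -> R7 @ bar 3 tick 0 v(1,): B3->F4 leap 6st
  -> R3 @ bar 3 tick 1 v(1, 2): F4 above F3
  -> R3 @ bar 3 tick 2 v(1, 2): F4 above F3
  -> R3 @ bar 3 tick 3 v(1, 2): F4 above F3
  -> R1 @ bar 4 tick 0 v(1, 2): F4/F3 P8 -> D3/D3 P1 similar
  -> R2 @ bar 4 tick 0 v(0, 1): B2/F4 TT -> G2/D3 P5 similar
  -> R2 @ bar 4 tick 0 v(0, 2): B2/F3 TT -> G2/D3 P5 similar
  -> R7 @ bar 4 tick 0 v(1,): F4->D3 leap 15st
  -> R2 @ bar 5 tick 0 v(0, 2): G2/D3 P5 -> C3/C4 P8 similar
  -> R7 @ bar 5 tick 0 v(2,): D3->C4 leap 10st
  -> R8 @ bar 5 tick 0 v(0, 2): penult P8 not 3rd/6th
  -> R2 @ bar 6 tick 0 v(0, 1): C3/A3 M6 -> D3/D4 P8 similar
  -> R6 @ bar 6 tick 3 v(0, 2): closes on m3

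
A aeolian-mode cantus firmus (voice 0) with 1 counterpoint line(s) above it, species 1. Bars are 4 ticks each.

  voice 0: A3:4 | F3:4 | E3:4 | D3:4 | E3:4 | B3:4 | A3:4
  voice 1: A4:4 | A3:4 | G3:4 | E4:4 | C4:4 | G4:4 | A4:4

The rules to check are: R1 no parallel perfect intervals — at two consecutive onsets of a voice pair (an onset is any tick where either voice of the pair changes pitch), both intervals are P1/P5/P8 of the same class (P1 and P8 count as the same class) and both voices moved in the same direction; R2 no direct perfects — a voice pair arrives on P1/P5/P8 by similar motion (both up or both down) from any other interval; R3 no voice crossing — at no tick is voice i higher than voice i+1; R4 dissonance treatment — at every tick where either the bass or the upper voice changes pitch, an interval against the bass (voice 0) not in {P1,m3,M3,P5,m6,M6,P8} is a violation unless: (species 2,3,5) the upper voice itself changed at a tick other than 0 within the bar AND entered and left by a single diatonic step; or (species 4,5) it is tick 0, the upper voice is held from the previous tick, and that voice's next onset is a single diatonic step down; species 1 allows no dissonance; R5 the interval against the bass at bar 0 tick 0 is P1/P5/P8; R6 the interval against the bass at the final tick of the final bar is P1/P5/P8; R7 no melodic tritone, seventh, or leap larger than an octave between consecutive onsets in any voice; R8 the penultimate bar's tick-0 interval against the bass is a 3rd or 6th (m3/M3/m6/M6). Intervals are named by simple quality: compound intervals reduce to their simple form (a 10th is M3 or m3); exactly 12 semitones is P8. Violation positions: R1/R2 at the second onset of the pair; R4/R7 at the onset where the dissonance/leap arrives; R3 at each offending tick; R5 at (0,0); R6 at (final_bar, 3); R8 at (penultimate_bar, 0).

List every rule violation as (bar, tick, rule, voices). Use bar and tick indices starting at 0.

bar 0: v0=A3 v1=A4 downbeat P8
bar 1: v0=F3 v1=A3 downbeat M3
bar 2: v0=E3 v1=G3 downbeat m3
bar 3: v0=D3 v1=E4 downbeat M2
bar 4: v0=E3 v1=C4 downbeat m6
bar 5: v0=B3 v1=G4 downbeat m6
bar 6: v0=A3 v1=A4 downbeat P8
  -> R4 @ bar 3 tick 0 v(0, 1): D3/E4 M2 untreated

(3, 0, R4, (0, 1))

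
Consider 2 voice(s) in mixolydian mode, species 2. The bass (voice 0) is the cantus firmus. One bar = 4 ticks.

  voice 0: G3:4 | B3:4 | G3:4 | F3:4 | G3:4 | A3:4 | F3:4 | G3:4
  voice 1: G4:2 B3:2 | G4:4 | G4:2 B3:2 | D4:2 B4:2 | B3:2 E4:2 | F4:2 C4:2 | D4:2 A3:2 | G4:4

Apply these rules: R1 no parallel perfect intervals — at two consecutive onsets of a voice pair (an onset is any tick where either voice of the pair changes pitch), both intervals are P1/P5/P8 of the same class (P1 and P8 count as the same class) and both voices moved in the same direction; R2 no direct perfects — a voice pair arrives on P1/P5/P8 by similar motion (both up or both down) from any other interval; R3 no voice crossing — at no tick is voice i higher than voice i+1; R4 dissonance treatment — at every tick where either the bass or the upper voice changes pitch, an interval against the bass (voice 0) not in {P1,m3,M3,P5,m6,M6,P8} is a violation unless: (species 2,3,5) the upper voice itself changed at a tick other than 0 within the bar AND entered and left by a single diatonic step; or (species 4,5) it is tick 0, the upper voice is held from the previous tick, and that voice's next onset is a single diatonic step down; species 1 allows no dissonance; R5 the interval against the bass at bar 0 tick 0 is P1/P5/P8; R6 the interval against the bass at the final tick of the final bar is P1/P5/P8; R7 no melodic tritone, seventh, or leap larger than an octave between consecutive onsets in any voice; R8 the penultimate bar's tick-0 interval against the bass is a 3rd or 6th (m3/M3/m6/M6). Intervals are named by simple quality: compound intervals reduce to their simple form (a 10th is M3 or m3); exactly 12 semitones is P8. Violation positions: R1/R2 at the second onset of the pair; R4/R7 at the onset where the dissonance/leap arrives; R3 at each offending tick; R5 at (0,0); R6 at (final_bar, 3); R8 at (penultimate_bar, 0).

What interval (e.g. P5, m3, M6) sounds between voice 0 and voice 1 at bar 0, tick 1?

voice 0=G3 voice 1=G4 -> P8

P8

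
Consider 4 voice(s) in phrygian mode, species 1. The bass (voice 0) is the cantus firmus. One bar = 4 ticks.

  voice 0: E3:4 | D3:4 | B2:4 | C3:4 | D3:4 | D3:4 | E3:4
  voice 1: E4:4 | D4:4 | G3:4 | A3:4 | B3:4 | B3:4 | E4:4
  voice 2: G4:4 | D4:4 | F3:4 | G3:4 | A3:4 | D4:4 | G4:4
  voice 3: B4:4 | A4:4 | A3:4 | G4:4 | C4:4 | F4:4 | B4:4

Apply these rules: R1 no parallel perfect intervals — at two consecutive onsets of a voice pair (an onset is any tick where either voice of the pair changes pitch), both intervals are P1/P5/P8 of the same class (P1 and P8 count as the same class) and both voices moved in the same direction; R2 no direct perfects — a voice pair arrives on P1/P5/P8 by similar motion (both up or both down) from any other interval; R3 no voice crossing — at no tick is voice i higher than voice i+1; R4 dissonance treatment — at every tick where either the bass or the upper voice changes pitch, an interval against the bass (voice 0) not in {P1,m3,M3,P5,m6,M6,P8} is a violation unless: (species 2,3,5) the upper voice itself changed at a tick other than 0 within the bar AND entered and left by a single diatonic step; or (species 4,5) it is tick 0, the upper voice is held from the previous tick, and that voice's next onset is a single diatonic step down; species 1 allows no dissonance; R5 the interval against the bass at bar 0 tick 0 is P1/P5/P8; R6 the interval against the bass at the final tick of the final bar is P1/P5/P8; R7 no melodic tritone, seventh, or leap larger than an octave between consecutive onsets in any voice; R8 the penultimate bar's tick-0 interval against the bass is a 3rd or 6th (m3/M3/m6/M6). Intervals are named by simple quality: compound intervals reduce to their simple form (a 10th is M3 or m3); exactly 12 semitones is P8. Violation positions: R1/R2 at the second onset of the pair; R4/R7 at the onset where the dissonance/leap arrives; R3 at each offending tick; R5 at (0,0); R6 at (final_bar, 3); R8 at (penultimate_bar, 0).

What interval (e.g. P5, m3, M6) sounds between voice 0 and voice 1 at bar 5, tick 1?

voice 0=D3 voice 1=B3 -> M6

M6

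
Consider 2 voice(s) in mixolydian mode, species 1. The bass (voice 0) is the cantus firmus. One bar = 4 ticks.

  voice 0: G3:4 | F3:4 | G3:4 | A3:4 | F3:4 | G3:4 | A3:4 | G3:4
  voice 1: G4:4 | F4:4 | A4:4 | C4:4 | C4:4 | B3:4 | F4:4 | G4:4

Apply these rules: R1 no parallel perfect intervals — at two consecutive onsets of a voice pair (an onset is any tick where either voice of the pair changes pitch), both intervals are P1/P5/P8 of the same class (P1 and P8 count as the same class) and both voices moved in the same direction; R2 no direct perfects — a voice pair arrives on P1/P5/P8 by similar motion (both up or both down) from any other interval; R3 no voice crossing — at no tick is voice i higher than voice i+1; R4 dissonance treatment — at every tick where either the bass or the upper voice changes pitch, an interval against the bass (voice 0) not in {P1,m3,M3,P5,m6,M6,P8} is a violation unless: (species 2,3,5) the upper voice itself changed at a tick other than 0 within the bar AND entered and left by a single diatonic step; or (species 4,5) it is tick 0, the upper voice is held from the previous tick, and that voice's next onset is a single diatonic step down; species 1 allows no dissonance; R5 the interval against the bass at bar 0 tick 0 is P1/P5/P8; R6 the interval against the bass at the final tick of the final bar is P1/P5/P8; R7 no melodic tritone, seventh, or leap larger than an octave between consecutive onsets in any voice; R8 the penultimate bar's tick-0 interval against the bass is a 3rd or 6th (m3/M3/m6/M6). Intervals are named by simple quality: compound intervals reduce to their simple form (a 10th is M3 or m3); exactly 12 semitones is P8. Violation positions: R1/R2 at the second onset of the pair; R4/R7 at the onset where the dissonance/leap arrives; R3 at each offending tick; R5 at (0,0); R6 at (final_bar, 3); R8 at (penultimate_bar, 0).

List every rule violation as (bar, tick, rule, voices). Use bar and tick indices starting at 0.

(1, 0, R1, (0, 1))
(2, 0, R4, (0, 1))
(6, 0, R7, (1,))

bar 0: v0=G3 v1=G4 downbeat P8
bar 1: v0=F3 v1=F4 downbeat P8
bar 2: v0=G3 v1=A4 downbeat M2
bar 3: v0=A3 v1=C4 downbeat m3
bar 4: v0=F3 v1=C4 downbeat P5
bar 5: v0=G3 v1=B3 downbeat M3
bar 6: v0=A3 v1=F4 downbeat m6
bar 7: v0=G3 v1=G4 downbeat P8
  -> R1 @ bar 1 tick 0 v(0, 1): G3/G4 P8 -> F3/F4 P8 similar
  -> R4 @ bar 2 tick 0 v(0, 1): G3/A4 M2 untreated
  -> R7 @ bar 6 tick 0 v(1,): B3->F4 leap 6st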